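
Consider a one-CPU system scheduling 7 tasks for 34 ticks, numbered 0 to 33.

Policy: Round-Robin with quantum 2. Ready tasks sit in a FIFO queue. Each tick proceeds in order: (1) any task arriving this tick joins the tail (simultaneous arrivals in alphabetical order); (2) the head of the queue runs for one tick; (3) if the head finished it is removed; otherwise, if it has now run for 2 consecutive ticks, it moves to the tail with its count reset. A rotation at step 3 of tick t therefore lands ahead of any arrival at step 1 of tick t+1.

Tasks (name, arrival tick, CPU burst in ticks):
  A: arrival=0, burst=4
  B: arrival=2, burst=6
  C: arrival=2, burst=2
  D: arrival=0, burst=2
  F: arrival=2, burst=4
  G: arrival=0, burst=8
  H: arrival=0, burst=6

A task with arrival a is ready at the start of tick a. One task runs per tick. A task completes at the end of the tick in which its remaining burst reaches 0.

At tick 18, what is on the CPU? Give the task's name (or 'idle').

running at tick 18 = H

t=0: queue=[A,D,G,H] q_used=0 → run A
t=1: queue=[A,D,G,H] q_used=1 → run A
t=2: queue=[D,G,H,A,B,C,F] q_used=0 → run D
t=3: queue=[D,G,H,A,B,C,F] q_used=1 → run D
t=4: queue=[G,H,A,B,C,F] q_used=0 → run G
t=5: queue=[G,H,A,B,C,F] q_used=1 → run G
t=6: queue=[H,A,B,C,F,G] q_used=0 → run H
t=7: queue=[H,A,B,C,F,G] q_used=1 → run H
t=8: queue=[A,B,C,F,G,H] q_used=0 → run A
t=9: queue=[A,B,C,F,G,H] q_used=1 → run A
t=10: queue=[B,C,F,G,H] q_used=0 → run B
t=11: queue=[B,C,F,G,H] q_used=1 → run B
t=12: queue=[C,F,G,H,B] q_used=0 → run C
t=13: queue=[C,F,G,H,B] q_used=1 → run C
t=14: queue=[F,G,H,B] q_used=0 → run F
t=15: queue=[F,G,H,B] q_used=1 → run F
t=16: queue=[G,H,B,F] q_used=0 → run G
t=17: queue=[G,H,B,F] q_used=1 → run G
t=18: queue=[H,B,F,G] q_used=0 → run H
t=19: queue=[H,B,F,G] q_used=1 → run H
t=20: queue=[B,F,G,H] q_used=0 → run B
t=21: queue=[B,F,G,H] q_used=1 → run B
t=22: queue=[F,G,H,B] q_used=0 → run F
t=23: queue=[F,G,H,B] q_used=1 → run F
t=24: queue=[G,H,B] q_used=0 → run G
t=25: queue=[G,H,B] q_used=1 → run G
t=26: queue=[H,B,G] q_used=0 → run H
t=27: queue=[H,B,G] q_used=1 → run H
t=28: queue=[B,G] q_used=0 → run B
t=29: queue=[B,G] q_used=1 → run B
t=30: queue=[G] q_used=0 → run G
t=31: queue=[G] q_used=1 → run G
t=32: (idle)
t=33: (idle)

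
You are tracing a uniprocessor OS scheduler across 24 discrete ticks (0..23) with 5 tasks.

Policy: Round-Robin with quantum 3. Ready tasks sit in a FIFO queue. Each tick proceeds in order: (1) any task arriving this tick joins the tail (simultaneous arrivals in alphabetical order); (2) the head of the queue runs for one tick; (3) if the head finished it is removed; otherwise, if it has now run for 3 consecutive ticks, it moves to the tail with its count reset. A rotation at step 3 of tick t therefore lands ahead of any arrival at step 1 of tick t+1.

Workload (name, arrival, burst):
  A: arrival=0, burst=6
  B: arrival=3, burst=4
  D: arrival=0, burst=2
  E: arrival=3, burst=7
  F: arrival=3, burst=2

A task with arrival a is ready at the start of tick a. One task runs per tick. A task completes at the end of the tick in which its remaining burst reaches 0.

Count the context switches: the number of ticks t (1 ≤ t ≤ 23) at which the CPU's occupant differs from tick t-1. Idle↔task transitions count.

context switches = 8

t=0: queue=[A,D] q_used=0 → run A
t=1: queue=[A,D] q_used=1 → run A
t=2: queue=[A,D] q_used=2 → run A
t=3: queue=[D,A,B,E,F] q_used=0 → run D
t=4: queue=[D,A,B,E,F] q_used=1 → run D
t=5: queue=[A,B,E,F] q_used=0 → run A
t=6: queue=[A,B,E,F] q_used=1 → run A
t=7: queue=[A,B,E,F] q_used=2 → run A
t=8: queue=[B,E,F] q_used=0 → run B
t=9: queue=[B,E,F] q_used=1 → run B
t=10: queue=[B,E,F] q_used=2 → run B
t=11: queue=[E,F,B] q_used=0 → run E
t=12: queue=[E,F,B] q_used=1 → run E
t=13: queue=[E,F,B] q_used=2 → run E
t=14: queue=[F,B,E] q_used=0 → run F
t=15: queue=[F,B,E] q_used=1 → run F
t=16: queue=[B,E] q_used=0 → run B
t=17: queue=[E] q_used=0 → run E
t=18: queue=[E] q_used=1 → run E
t=19: queue=[E] q_used=2 → run E
t=20: queue=[E] q_used=0 → run E
t=21: (idle)
t=22: (idle)
t=23: (idle)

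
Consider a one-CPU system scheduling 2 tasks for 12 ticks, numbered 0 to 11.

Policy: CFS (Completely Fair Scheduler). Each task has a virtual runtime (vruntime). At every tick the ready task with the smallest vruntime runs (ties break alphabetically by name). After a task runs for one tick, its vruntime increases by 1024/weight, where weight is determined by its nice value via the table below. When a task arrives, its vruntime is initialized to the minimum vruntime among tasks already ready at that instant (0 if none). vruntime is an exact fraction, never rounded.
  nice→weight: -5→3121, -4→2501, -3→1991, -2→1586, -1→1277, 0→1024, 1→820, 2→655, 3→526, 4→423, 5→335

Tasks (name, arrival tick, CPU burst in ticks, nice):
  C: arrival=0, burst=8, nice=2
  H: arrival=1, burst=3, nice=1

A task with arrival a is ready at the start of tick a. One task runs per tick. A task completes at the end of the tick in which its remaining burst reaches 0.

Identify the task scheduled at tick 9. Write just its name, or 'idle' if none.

t=0: vr[C=0] → run C
t=1: vr[C=1024/655 H=1024/655] → run C
t=2: vr[C=2048/655 H=1024/655] → run H
t=3: vr[C=2048/655 H=15104/5371] → run H
t=4: vr[C=2048/655 H=109056/26855] → run C
t=5: vr[C=3072/655 H=109056/26855] → run H
t=6: vr[C=3072/655] → run C
t=7: vr[C=4096/655] → run C
t=8: vr[C=1024/131] → run C
t=9: vr[C=6144/655] → run C
t=10: vr[C=7168/655] → run C
t=11: (idle)

running at tick 9 = C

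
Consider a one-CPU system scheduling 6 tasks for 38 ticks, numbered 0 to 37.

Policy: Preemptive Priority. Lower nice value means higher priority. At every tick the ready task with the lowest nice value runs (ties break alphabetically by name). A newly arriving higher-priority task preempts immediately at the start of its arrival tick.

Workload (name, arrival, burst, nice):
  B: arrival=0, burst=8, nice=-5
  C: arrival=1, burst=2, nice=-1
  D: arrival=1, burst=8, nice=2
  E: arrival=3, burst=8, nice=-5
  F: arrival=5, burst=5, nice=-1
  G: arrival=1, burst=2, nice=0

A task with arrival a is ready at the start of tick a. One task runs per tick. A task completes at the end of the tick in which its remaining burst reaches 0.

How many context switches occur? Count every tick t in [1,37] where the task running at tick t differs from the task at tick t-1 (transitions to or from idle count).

t=0: ready={B} → run B
t=1: ready={B,C,D,G} → run B
t=2: ready={B,C,D,G} → run B
t=3: ready={B,C,D,E,G} → run B
t=4: ready={B,C,D,E,G} → run B
t=5: ready={B,C,D,E,F,G} → run B
t=6: ready={B,C,D,E,F,G} → run B
t=7: ready={B,C,D,E,F,G} → run B
t=8: ready={C,D,E,F,G} → run E
t=9: ready={C,D,E,F,G} → run E
t=10: ready={C,D,E,F,G} → run E
t=11: ready={C,D,E,F,G} → run E
t=12: ready={C,D,E,F,G} → run E
t=13: ready={C,D,E,F,G} → run E
t=14: ready={C,D,E,F,G} → run E
t=15: ready={C,D,E,F,G} → run E
t=16: ready={C,D,F,G} → run C
t=17: ready={C,D,F,G} → run C
t=18: ready={D,F,G} → run F
t=19: ready={D,F,G} → run F
t=20: ready={D,F,G} → run F
t=21: ready={D,F,G} → run F
t=22: ready={D,F,G} → run F
t=23: ready={D,G} → run G
t=24: ready={D,G} → run G
t=25: ready={D} → run D
t=26: ready={D} → run D
t=27: ready={D} → run D
t=28: ready={D} → run D
t=29: ready={D} → run D
t=30: ready={D} → run D
t=31: ready={D} → run D
t=32: ready={D} → run D
t=33: (idle)
t=34: (idle)
t=35: (idle)
t=36: (idle)
t=37: (idle)

context switches = 6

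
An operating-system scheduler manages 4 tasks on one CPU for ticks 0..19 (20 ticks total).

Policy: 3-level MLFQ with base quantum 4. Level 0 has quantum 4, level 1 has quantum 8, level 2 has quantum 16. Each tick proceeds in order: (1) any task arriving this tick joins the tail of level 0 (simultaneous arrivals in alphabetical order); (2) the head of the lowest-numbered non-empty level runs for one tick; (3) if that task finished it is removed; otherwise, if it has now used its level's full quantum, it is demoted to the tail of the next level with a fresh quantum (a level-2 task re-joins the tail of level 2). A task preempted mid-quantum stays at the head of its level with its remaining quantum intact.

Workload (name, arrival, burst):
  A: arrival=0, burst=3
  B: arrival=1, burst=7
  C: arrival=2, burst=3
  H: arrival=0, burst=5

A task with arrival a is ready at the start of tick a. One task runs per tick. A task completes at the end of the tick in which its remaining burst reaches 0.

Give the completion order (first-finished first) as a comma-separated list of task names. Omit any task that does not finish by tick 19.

t=0: L0/L1/L2 = AH/-/- → run A
t=1: L0/L1/L2 = AHB/-/- → run A
t=2: L0/L1/L2 = AHBC/-/- → run A
t=3: L0/L1/L2 = HBC/-/- → run H
t=4: L0/L1/L2 = HBC/-/- → run H
t=5: L0/L1/L2 = HBC/-/- → run H
t=6: L0/L1/L2 = HBC/-/- → run H
t=7: L0/L1/L2 = BC/H/- → run B
t=8: L0/L1/L2 = BC/H/- → run B
t=9: L0/L1/L2 = BC/H/- → run B
t=10: L0/L1/L2 = BC/H/- → run B
t=11: L0/L1/L2 = C/HB/- → run C
t=12: L0/L1/L2 = C/HB/- → run C
t=13: L0/L1/L2 = C/HB/- → run C
t=14: L0/L1/L2 = -/HB/- → run H
t=15: L0/L1/L2 = -/B/- → run B
t=16: L0/L1/L2 = -/B/- → run B
t=17: L0/L1/L2 = -/B/- → run B
t=18: (idle)
t=19: (idle)

completion order = A, C, H, B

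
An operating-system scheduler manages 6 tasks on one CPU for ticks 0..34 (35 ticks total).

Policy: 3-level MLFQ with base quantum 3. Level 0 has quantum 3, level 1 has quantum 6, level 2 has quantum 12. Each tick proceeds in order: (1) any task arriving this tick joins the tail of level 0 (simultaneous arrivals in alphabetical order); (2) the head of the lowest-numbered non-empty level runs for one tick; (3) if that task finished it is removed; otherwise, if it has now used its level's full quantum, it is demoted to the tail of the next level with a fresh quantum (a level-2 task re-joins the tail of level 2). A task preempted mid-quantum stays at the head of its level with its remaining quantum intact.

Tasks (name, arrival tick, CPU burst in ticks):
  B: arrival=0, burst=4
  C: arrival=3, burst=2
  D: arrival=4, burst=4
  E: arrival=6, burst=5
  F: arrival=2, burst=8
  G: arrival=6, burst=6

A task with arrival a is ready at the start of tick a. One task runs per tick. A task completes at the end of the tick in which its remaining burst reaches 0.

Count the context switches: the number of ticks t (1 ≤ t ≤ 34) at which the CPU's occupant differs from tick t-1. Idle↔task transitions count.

t=0: L0/L1/L2 = B/-/- → run B
t=1: L0/L1/L2 = B/-/- → run B
t=2: L0/L1/L2 = BF/-/- → run B
t=3: L0/L1/L2 = FC/B/- → run F
t=4: L0/L1/L2 = FCD/B/- → run F
t=5: L0/L1/L2 = FCD/B/- → run F
t=6: L0/L1/L2 = CDEG/BF/- → run C
t=7: L0/L1/L2 = CDEG/BF/- → run C
t=8: L0/L1/L2 = DEG/BF/- → run D
t=9: L0/L1/L2 = DEG/BF/- → run D
t=10: L0/L1/L2 = DEG/BF/- → run D
t=11: L0/L1/L2 = EG/BFD/- → run E
t=12: L0/L1/L2 = EG/BFD/- → run E
t=13: L0/L1/L2 = EG/BFD/- → run E
t=14: L0/L1/L2 = G/BFDE/- → run G
t=15: L0/L1/L2 = G/BFDE/- → run G
t=16: L0/L1/L2 = G/BFDE/- → run G
t=17: L0/L1/L2 = -/BFDEG/- → run B
t=18: L0/L1/L2 = -/FDEG/- → run F
t=19: L0/L1/L2 = -/FDEG/- → run F
t=20: L0/L1/L2 = -/FDEG/- → run F
t=21: L0/L1/L2 = -/FDEG/- → run F
t=22: L0/L1/L2 = -/FDEG/- → run F
t=23: L0/L1/L2 = -/DEG/- → run D
t=24: L0/L1/L2 = -/EG/- → run E
t=25: L0/L1/L2 = -/EG/- → run E
t=26: L0/L1/L2 = -/G/- → run G
t=27: L0/L1/L2 = -/G/- → run G
t=28: L0/L1/L2 = -/G/- → run G
t=29: (idle)
t=30: (idle)
t=31: (idle)
t=32: (idle)
t=33: (idle)
t=34: (idle)

context switches = 11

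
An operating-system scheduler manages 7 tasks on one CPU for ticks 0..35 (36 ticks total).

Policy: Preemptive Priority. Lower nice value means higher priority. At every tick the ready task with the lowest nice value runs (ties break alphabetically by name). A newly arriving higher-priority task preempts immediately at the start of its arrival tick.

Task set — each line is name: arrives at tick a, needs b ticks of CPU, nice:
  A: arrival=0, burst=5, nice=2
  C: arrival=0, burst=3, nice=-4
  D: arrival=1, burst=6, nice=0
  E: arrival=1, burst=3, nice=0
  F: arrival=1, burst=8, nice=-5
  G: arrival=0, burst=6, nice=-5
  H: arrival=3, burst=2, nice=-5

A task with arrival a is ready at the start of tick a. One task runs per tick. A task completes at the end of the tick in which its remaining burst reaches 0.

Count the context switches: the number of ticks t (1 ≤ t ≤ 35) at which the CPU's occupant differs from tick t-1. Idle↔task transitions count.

t=0: ready={A,C,G} → run G
t=1: ready={A,C,D,E,F,G} → run F
t=2: ready={A,C,D,E,F,G} → run F
t=3: ready={A,C,D,E,F,G,H} → run F
t=4: ready={A,C,D,E,F,G,H} → run F
t=5: ready={A,C,D,E,F,G,H} → run F
t=6: ready={A,C,D,E,F,G,H} → run F
t=7: ready={A,C,D,E,F,G,H} → run F
t=8: ready={A,C,D,E,F,G,H} → run F
t=9: ready={A,C,D,E,G,H} → run G
t=10: ready={A,C,D,E,G,H} → run G
t=11: ready={A,C,D,E,G,H} → run G
t=12: ready={A,C,D,E,G,H} → run G
t=13: ready={A,C,D,E,G,H} → run G
t=14: ready={A,C,D,E,H} → run H
t=15: ready={A,C,D,E,H} → run H
t=16: ready={A,C,D,E} → run C
t=17: ready={A,C,D,E} → run C
t=18: ready={A,C,D,E} → run C
t=19: ready={A,D,E} → run D
t=20: ready={A,D,E} → run D
t=21: ready={A,D,E} → run D
t=22: ready={A,D,E} → run D
t=23: ready={A,D,E} → run D
t=24: ready={A,D,E} → run D
t=25: ready={A,E} → run E
t=26: ready={A,E} → run E
t=27: ready={A,E} → run E
t=28: ready={A} → run A
t=29: ready={A} → run A
t=30: ready={A} → run A
t=31: ready={A} → run A
t=32: ready={A} → run A
t=33: (idle)
t=34: (idle)
t=35: (idle)

context switches = 8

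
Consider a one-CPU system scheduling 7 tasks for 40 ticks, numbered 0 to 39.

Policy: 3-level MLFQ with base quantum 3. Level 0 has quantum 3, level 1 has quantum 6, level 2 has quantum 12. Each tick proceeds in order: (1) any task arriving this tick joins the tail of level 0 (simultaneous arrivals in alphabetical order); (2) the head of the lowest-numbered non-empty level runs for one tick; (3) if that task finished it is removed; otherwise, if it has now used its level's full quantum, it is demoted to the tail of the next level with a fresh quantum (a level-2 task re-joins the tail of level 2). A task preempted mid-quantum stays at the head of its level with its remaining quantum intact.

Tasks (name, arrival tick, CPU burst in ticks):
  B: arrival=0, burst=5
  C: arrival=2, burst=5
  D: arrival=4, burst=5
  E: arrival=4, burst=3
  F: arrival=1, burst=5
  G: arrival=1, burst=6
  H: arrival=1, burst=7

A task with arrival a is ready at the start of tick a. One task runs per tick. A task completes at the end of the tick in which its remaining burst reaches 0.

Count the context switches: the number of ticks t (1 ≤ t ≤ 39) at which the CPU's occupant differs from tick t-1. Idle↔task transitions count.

context switches = 13

t=0: L0/L1/L2 = B/-/- → run B
t=1: L0/L1/L2 = BFGH/-/- → run B
t=2: L0/L1/L2 = BFGHC/-/- → run B
t=3: L0/L1/L2 = FGHC/B/- → run F
t=4: L0/L1/L2 = FGHCDE/B/- → run F
t=5: L0/L1/L2 = FGHCDE/B/- → run F
t=6: L0/L1/L2 = GHCDE/BF/- → run G
t=7: L0/L1/L2 = GHCDE/BF/- → run G
t=8: L0/L1/L2 = GHCDE/BF/- → run G
t=9: L0/L1/L2 = HCDE/BFG/- → run H
t=10: L0/L1/L2 = HCDE/BFG/- → run H
t=11: L0/L1/L2 = HCDE/BFG/- → run H
t=12: L0/L1/L2 = CDE/BFGH/- → run C
t=13: L0/L1/L2 = CDE/BFGH/- → run C
t=14: L0/L1/L2 = CDE/BFGH/- → run C
t=15: L0/L1/L2 = DE/BFGHC/- → run D
t=16: L0/L1/L2 = DE/BFGHC/- → run D
t=17: L0/L1/L2 = DE/BFGHC/- → run D
t=18: L0/L1/L2 = E/BFGHCD/- → run E
t=19: L0/L1/L2 = E/BFGHCD/- → run E
t=20: L0/L1/L2 = E/BFGHCD/- → run E
t=21: L0/L1/L2 = -/BFGHCD/- → run B
t=22: L0/L1/L2 = -/BFGHCD/- → run B
t=23: L0/L1/L2 = -/FGHCD/- → run F
t=24: L0/L1/L2 = -/FGHCD/- → run F
t=25: L0/L1/L2 = -/GHCD/- → run G
t=26: L0/L1/L2 = -/GHCD/- → run G
t=27: L0/L1/L2 = -/GHCD/- → run G
t=28: L0/L1/L2 = -/HCD/- → run H
t=29: L0/L1/L2 = -/HCD/- → run H
t=30: L0/L1/L2 = -/HCD/- → run H
t=31: L0/L1/L2 = -/HCD/- → run H
t=32: L0/L1/L2 = -/CD/- → run C
t=33: L0/L1/L2 = -/CD/- → run C
t=34: L0/L1/L2 = -/D/- → run D
t=35: L0/L1/L2 = -/D/- → run D
t=36: (idle)
t=37: (idle)
t=38: (idle)
t=39: (idle)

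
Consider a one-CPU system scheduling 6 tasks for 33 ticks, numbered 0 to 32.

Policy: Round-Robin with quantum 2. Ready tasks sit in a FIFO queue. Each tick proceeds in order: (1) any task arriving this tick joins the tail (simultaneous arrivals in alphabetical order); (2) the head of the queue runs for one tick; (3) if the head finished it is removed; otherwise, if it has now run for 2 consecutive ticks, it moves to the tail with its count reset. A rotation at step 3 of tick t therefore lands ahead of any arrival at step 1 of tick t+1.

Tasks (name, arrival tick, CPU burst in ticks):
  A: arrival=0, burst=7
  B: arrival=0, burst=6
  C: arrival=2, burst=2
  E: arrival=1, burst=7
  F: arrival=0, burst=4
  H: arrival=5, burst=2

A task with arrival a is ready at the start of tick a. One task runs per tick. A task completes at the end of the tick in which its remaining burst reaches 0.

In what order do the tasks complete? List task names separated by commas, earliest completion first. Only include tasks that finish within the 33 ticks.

completion order = C, H, F, B, A, E

t=0: queue=[A,B,F] q_used=0 → run A
t=1: queue=[A,B,F,E] q_used=1 → run A
t=2: queue=[B,F,E,A,C] q_used=0 → run B
t=3: queue=[B,F,E,A,C] q_used=1 → run B
t=4: queue=[F,E,A,C,B] q_used=0 → run F
t=5: queue=[F,E,A,C,B,H] q_used=1 → run F
t=6: queue=[E,A,C,B,H,F] q_used=0 → run E
t=7: queue=[E,A,C,B,H,F] q_used=1 → run E
t=8: queue=[A,C,B,H,F,E] q_used=0 → run A
t=9: queue=[A,C,B,H,F,E] q_used=1 → run A
t=10: queue=[C,B,H,F,E,A] q_used=0 → run C
t=11: queue=[C,B,H,F,E,A] q_used=1 → run C
t=12: queue=[B,H,F,E,A] q_used=0 → run B
t=13: queue=[B,H,F,E,A] q_used=1 → run B
t=14: queue=[H,F,E,A,B] q_used=0 → run H
t=15: queue=[H,F,E,A,B] q_used=1 → run H
t=16: queue=[F,E,A,B] q_used=0 → run F
t=17: queue=[F,E,A,B] q_used=1 → run F
t=18: queue=[E,A,B] q_used=0 → run E
t=19: queue=[E,A,B] q_used=1 → run E
t=20: queue=[A,B,E] q_used=0 → run A
t=21: queue=[A,B,E] q_used=1 → run A
t=22: queue=[B,E,A] q_used=0 → run B
t=23: queue=[B,E,A] q_used=1 → run B
t=24: queue=[E,A] q_used=0 → run E
t=25: queue=[E,A] q_used=1 → run E
t=26: queue=[A,E] q_used=0 → run A
t=27: queue=[E] q_used=0 → run E
t=28: (idle)
t=29: (idle)
t=30: (idle)
t=31: (idle)
t=32: (idle)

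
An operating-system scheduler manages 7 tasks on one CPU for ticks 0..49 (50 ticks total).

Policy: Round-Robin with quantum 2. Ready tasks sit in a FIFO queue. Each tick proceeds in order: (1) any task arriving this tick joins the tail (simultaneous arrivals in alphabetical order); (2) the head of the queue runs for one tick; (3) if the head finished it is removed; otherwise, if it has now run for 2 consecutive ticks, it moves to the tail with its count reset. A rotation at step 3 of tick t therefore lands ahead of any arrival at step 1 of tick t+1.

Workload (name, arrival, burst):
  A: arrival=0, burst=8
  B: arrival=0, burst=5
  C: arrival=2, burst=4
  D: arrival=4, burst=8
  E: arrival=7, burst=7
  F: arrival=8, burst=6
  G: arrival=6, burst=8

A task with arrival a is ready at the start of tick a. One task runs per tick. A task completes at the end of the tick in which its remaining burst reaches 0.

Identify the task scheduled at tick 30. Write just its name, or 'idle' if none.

t=0: queue=[A,B] q_used=0 → run A
t=1: queue=[A,B] q_used=1 → run A
t=2: queue=[B,A,C] q_used=0 → run B
t=3: queue=[B,A,C] q_used=1 → run B
t=4: queue=[A,C,B,D] q_used=0 → run A
t=5: queue=[A,C,B,D] q_used=1 → run A
t=6: queue=[C,B,D,A,G] q_used=0 → run C
t=7: queue=[C,B,D,A,G,E] q_used=1 → run C
t=8: queue=[B,D,A,G,E,C,F] q_used=0 → run B
t=9: queue=[B,D,A,G,E,C,F] q_used=1 → run B
t=10: queue=[D,A,G,E,C,F,B] q_used=0 → run D
t=11: queue=[D,A,G,E,C,F,B] q_used=1 → run D
t=12: queue=[A,G,E,C,F,B,D] q_used=0 → run A
t=13: queue=[A,G,E,C,F,B,D] q_used=1 → run A
t=14: queue=[G,E,C,F,B,D,A] q_used=0 → run G
t=15: queue=[G,E,C,F,B,D,A] q_used=1 → run G
t=16: queue=[E,C,F,B,D,A,G] q_used=0 → run E
t=17: queue=[E,C,F,B,D,A,G] q_used=1 → run E
t=18: queue=[C,F,B,D,A,G,E] q_used=0 → run C
t=19: queue=[C,F,B,D,A,G,E] q_used=1 → run C
t=20: queue=[F,B,D,A,G,E] q_used=0 → run F
t=21: queue=[F,B,D,A,G,E] q_used=1 → run F
t=22: queue=[B,D,A,G,E,F] q_used=0 → run B
t=23: queue=[D,A,G,E,F] q_used=0 → run D
t=24: queue=[D,A,G,E,F] q_used=1 → run D
t=25: queue=[A,G,E,F,D] q_used=0 → run A
t=26: queue=[A,G,E,F,D] q_used=1 → run A
t=27: queue=[G,E,F,D] q_used=0 → run G
t=28: queue=[G,E,F,D] q_used=1 → run G
t=29: queue=[E,F,D,G] q_used=0 → run E
t=30: queue=[E,F,D,G] q_used=1 → run E
t=31: queue=[F,D,G,E] q_used=0 → run F
t=32: queue=[F,D,G,E] q_used=1 → run F
t=33: queue=[D,G,E,F] q_used=0 → run D
t=34: queue=[D,G,E,F] q_used=1 → run D
t=35: queue=[G,E,F,D] q_used=0 → run G
t=36: queue=[G,E,F,D] q_used=1 → run G
t=37: queue=[E,F,D,G] q_used=0 → run E
t=38: queue=[E,F,D,G] q_used=1 → run E
t=39: queue=[F,D,G,E] q_used=0 → run F
t=40: queue=[F,D,G,E] q_used=1 → run F
t=41: queue=[D,G,E] q_used=0 → run D
t=42: queue=[D,G,E] q_used=1 → run D
t=43: queue=[G,E] q_used=0 → run G
t=44: queue=[G,E] q_used=1 → run G
t=45: queue=[E] q_used=0 → run E
t=46: (idle)
t=47: (idle)
t=48: (idle)
t=49: (idle)

running at tick 30 = E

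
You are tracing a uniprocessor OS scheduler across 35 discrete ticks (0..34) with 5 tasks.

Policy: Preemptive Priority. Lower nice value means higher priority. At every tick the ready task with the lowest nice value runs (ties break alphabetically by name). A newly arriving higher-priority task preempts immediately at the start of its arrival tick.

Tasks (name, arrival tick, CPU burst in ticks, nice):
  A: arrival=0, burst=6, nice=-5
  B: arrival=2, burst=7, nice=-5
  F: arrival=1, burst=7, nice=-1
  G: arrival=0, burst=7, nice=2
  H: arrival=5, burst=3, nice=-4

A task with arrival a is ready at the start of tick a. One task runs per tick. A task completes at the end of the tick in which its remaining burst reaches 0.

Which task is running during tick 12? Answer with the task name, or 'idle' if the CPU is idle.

t=0: ready={A,G} → run A
t=1: ready={A,F,G} → run A
t=2: ready={A,B,F,G} → run A
t=3: ready={A,B,F,G} → run A
t=4: ready={A,B,F,G} → run A
t=5: ready={A,B,F,G,H} → run A
t=6: ready={B,F,G,H} → run B
t=7: ready={B,F,G,H} → run B
t=8: ready={B,F,G,H} → run B
t=9: ready={B,F,G,H} → run B
t=10: ready={B,F,G,H} → run B
t=11: ready={B,F,G,H} → run B
t=12: ready={B,F,G,H} → run B
t=13: ready={F,G,H} → run H
t=14: ready={F,G,H} → run H
t=15: ready={F,G,H} → run H
t=16: ready={F,G} → run F
t=17: ready={F,G} → run F
t=18: ready={F,G} → run F
t=19: ready={F,G} → run F
t=20: ready={F,G} → run F
t=21: ready={F,G} → run F
t=22: ready={F,G} → run F
t=23: ready={G} → run G
t=24: ready={G} → run G
t=25: ready={G} → run G
t=26: ready={G} → run G
t=27: ready={G} → run G
t=28: ready={G} → run G
t=29: ready={G} → run G
t=30: (idle)
t=31: (idle)
t=32: (idle)
t=33: (idle)
t=34: (idle)

running at tick 12 = B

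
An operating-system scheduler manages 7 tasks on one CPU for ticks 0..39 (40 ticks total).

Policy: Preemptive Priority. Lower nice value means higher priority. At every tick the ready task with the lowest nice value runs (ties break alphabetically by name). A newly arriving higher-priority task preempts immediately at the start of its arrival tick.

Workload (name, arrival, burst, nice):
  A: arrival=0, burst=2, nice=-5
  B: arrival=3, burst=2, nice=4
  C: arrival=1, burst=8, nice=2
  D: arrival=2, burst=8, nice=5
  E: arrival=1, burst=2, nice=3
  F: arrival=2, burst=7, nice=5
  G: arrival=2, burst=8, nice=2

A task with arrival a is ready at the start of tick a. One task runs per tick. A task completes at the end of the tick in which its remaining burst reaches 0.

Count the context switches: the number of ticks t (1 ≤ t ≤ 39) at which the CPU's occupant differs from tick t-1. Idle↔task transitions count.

context switches = 7

t=0: ready={A} → run A
t=1: ready={A,C,E} → run A
t=2: ready={C,D,E,F,G} → run C
t=3: ready={B,C,D,E,F,G} → run C
t=4: ready={B,C,D,E,F,G} → run C
t=5: ready={B,C,D,E,F,G} → run C
t=6: ready={B,C,D,E,F,G} → run C
t=7: ready={B,C,D,E,F,G} → run C
t=8: ready={B,C,D,E,F,G} → run C
t=9: ready={B,C,D,E,F,G} → run C
t=10: ready={B,D,E,F,G} → run G
t=11: ready={B,D,E,F,G} → run G
t=12: ready={B,D,E,F,G} → run G
t=13: ready={B,D,E,F,G} → run G
t=14: ready={B,D,E,F,G} → run G
t=15: ready={B,D,E,F,G} → run G
t=16: ready={B,D,E,F,G} → run G
t=17: ready={B,D,E,F,G} → run G
t=18: ready={B,D,E,F} → run E
t=19: ready={B,D,E,F} → run E
t=20: ready={B,D,F} → run B
t=21: ready={B,D,F} → run B
t=22: ready={D,F} → run D
t=23: ready={D,F} → run D
t=24: ready={D,F} → run D
t=25: ready={D,F} → run D
t=26: ready={D,F} → run D
t=27: ready={D,F} → run D
t=28: ready={D,F} → run D
t=29: ready={D,F} → run D
t=30: ready={F} → run F
t=31: ready={F} → run F
t=32: ready={F} → run F
t=33: ready={F} → run F
t=34: ready={F} → run F
t=35: ready={F} → run F
t=36: ready={F} → run F
t=37: (idle)
t=38: (idle)
t=39: (idle)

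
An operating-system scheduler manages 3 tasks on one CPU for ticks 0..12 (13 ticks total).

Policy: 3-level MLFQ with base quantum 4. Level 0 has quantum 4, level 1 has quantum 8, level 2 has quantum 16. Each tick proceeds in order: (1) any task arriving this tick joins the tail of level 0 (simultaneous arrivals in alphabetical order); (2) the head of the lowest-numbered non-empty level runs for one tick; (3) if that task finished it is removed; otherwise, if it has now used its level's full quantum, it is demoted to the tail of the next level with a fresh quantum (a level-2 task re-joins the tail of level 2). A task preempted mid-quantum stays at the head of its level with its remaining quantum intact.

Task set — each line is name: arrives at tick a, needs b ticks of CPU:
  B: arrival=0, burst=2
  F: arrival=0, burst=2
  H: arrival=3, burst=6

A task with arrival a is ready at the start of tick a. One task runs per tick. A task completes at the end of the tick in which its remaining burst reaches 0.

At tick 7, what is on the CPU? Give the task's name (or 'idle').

running at tick 7 = H

t=0: L0/L1/L2 = BF/-/- → run B
t=1: L0/L1/L2 = BF/-/- → run B
t=2: L0/L1/L2 = F/-/- → run F
t=3: L0/L1/L2 = FH/-/- → run F
t=4: L0/L1/L2 = H/-/- → run H
t=5: L0/L1/L2 = H/-/- → run H
t=6: L0/L1/L2 = H/-/- → run H
t=7: L0/L1/L2 = H/-/- → run H
t=8: L0/L1/L2 = -/H/- → run H
t=9: L0/L1/L2 = -/H/- → run H
t=10: (idle)
t=11: (idle)
t=12: (idle)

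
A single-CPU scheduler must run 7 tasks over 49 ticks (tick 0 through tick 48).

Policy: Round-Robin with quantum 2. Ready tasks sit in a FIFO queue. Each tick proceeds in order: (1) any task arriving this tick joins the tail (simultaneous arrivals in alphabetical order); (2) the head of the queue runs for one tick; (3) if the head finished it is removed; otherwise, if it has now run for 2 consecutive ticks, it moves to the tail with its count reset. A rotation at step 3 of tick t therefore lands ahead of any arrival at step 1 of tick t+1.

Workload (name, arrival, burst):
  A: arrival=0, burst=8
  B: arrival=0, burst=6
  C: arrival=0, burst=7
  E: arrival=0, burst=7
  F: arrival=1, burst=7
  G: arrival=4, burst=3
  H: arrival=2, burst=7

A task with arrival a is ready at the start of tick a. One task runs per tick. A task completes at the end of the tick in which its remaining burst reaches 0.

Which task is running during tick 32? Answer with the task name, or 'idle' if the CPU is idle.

t=0: queue=[A,B,C,E] q_used=0 → run A
t=1: queue=[A,B,C,E,F] q_used=1 → run A
t=2: queue=[B,C,E,F,A,H] q_used=0 → run B
t=3: queue=[B,C,E,F,A,H] q_used=1 → run B
t=4: queue=[C,E,F,A,H,B,G] q_used=0 → run C
t=5: queue=[C,E,F,A,H,B,G] q_used=1 → run C
t=6: queue=[E,F,A,H,B,G,C] q_used=0 → run E
t=7: queue=[E,F,A,H,B,G,C] q_used=1 → run E
t=8: queue=[F,A,H,B,G,C,E] q_used=0 → run F
t=9: queue=[F,A,H,B,G,C,E] q_used=1 → run F
t=10: queue=[A,H,B,G,C,E,F] q_used=0 → run A
t=11: queue=[A,H,B,G,C,E,F] q_used=1 → run A
t=12: queue=[H,B,G,C,E,F,A] q_used=0 → run H
t=13: queue=[H,B,G,C,E,F,A] q_used=1 → run H
t=14: queue=[B,G,C,E,F,A,H] q_used=0 → run B
t=15: queue=[B,G,C,E,F,A,H] q_used=1 → run B
t=16: queue=[G,C,E,F,A,H,B] q_used=0 → run G
t=17: queue=[G,C,E,F,A,H,B] q_used=1 → run G
t=18: queue=[C,E,F,A,H,B,G] q_used=0 → run C
t=19: queue=[C,E,F,A,H,B,G] q_used=1 → run C
t=20: queue=[E,F,A,H,B,G,C] q_used=0 → run E
t=21: queue=[E,F,A,H,B,G,C] q_used=1 → run E
t=22: queue=[F,A,H,B,G,C,E] q_used=0 → run F
t=23: queue=[F,A,H,B,G,C,E] q_used=1 → run F
t=24: queue=[A,H,B,G,C,E,F] q_used=0 → run A
t=25: queue=[A,H,B,G,C,E,F] q_used=1 → run A
t=26: queue=[H,B,G,C,E,F,A] q_used=0 → run H
t=27: queue=[H,B,G,C,E,F,A] q_used=1 → run H
t=28: queue=[B,G,C,E,F,A,H] q_used=0 → run B
t=29: queue=[B,G,C,E,F,A,H] q_used=1 → run B
t=30: queue=[G,C,E,F,A,H] q_used=0 → run G
t=31: queue=[C,E,F,A,H] q_used=0 → run C
t=32: queue=[C,E,F,A,H] q_used=1 → run C
t=33: queue=[E,F,A,H,C] q_used=0 → run E
t=34: queue=[E,F,A,H,C] q_used=1 → run E
t=35: queue=[F,A,H,C,E] q_used=0 → run F
t=36: queue=[F,A,H,C,E] q_used=1 → run F
t=37: queue=[A,H,C,E,F] q_used=0 → run A
t=38: queue=[A,H,C,E,F] q_used=1 → run A
t=39: queue=[H,C,E,F] q_used=0 → run H
t=40: queue=[H,C,E,F] q_used=1 → run H
t=41: queue=[C,E,F,H] q_used=0 → run C
t=42: queue=[E,F,H] q_used=0 → run E
t=43: queue=[F,H] q_used=0 → run F
t=44: queue=[H] q_used=0 → run H
t=45: (idle)
t=46: (idle)
t=47: (idle)
t=48: (idle)

running at tick 32 = C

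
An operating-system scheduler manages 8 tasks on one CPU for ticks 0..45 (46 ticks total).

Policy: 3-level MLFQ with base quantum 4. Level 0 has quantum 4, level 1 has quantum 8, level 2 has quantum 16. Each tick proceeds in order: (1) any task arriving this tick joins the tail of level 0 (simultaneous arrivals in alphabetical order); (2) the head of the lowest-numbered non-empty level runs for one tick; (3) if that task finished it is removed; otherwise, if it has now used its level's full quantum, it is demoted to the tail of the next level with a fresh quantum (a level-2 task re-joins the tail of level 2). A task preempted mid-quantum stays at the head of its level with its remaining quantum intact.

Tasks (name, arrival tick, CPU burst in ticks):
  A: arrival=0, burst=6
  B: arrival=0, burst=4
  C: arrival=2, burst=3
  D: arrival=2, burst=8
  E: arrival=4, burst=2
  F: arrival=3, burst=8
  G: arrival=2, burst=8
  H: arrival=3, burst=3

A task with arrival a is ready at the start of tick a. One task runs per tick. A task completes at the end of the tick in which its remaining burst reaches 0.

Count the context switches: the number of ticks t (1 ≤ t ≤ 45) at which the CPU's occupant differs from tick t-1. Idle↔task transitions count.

context switches = 12

t=0: L0/L1/L2 = AB/-/- → run A
t=1: L0/L1/L2 = AB/-/- → run A
t=2: L0/L1/L2 = ABCDG/-/- → run A
t=3: L0/L1/L2 = ABCDGFH/-/- → run A
t=4: L0/L1/L2 = BCDGFHE/A/- → run B
t=5: L0/L1/L2 = BCDGFHE/A/- → run B
t=6: L0/L1/L2 = BCDGFHE/A/- → run B
t=7: L0/L1/L2 = BCDGFHE/A/- → run B
t=8: L0/L1/L2 = CDGFHE/A/- → run C
t=9: L0/L1/L2 = CDGFHE/A/- → run C
t=10: L0/L1/L2 = CDGFHE/A/- → run C
t=11: L0/L1/L2 = DGFHE/A/- → run D
t=12: L0/L1/L2 = DGFHE/A/- → run D
t=13: L0/L1/L2 = DGFHE/A/- → run D
t=14: L0/L1/L2 = DGFHE/A/- → run D
t=15: L0/L1/L2 = GFHE/AD/- → run G
t=16: L0/L1/L2 = GFHE/AD/- → run G
t=17: L0/L1/L2 = GFHE/AD/- → run G
t=18: L0/L1/L2 = GFHE/AD/- → run G
t=19: L0/L1/L2 = FHE/ADG/- → run F
t=20: L0/L1/L2 = FHE/ADG/- → run F
t=21: L0/L1/L2 = FHE/ADG/- → run F
t=22: L0/L1/L2 = FHE/ADG/- → run F
t=23: L0/L1/L2 = HE/ADGF/- → run H
t=24: L0/L1/L2 = HE/ADGF/- → run H
t=25: L0/L1/L2 = HE/ADGF/- → run H
t=26: L0/L1/L2 = E/ADGF/- → run E
t=27: L0/L1/L2 = E/ADGF/- → run E
t=28: L0/L1/L2 = -/ADGF/- → run A
t=29: L0/L1/L2 = -/ADGF/- → run A
t=30: L0/L1/L2 = -/DGF/- → run D
t=31: L0/L1/L2 = -/DGF/- → run D
t=32: L0/L1/L2 = -/DGF/- → run D
t=33: L0/L1/L2 = -/DGF/- → run D
t=34: L0/L1/L2 = -/GF/- → run G
t=35: L0/L1/L2 = -/GF/- → run G
t=36: L0/L1/L2 = -/GF/- → run G
t=37: L0/L1/L2 = -/GF/- → run G
t=38: L0/L1/L2 = -/F/- → run F
t=39: L0/L1/L2 = -/F/- → run F
t=40: L0/L1/L2 = -/F/- → run F
t=41: L0/L1/L2 = -/F/- → run F
t=42: (idle)
t=43: (idle)
t=44: (idle)
t=45: (idle)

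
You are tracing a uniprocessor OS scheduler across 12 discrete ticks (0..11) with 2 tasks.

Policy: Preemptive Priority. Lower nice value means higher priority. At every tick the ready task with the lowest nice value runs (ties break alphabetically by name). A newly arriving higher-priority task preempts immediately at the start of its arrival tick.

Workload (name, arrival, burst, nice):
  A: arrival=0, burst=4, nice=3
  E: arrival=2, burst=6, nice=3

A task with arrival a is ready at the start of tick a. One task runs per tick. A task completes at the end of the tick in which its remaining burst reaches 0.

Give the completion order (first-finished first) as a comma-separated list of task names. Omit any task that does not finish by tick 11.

completion order = A, E

t=0: ready={A} → run A
t=1: ready={A} → run A
t=2: ready={A,E} → run A
t=3: ready={A,E} → run A
t=4: ready={E} → run E
t=5: ready={E} → run E
t=6: ready={E} → run E
t=7: ready={E} → run E
t=8: ready={E} → run E
t=9: ready={E} → run E
t=10: (idle)
t=11: (idle)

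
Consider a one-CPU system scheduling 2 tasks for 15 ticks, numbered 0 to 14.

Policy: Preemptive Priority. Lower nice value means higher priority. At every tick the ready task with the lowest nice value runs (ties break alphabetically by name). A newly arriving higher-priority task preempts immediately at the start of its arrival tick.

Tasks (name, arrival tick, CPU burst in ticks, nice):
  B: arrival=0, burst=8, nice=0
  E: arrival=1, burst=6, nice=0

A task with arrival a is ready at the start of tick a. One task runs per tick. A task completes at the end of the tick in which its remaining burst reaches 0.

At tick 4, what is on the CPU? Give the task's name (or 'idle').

t=0: ready={B} → run B
t=1: ready={B,E} → run B
t=2: ready={B,E} → run B
t=3: ready={B,E} → run B
t=4: ready={B,E} → run B
t=5: ready={B,E} → run B
t=6: ready={B,E} → run B
t=7: ready={B,E} → run B
t=8: ready={E} → run E
t=9: ready={E} → run E
t=10: ready={E} → run E
t=11: ready={E} → run E
t=12: ready={E} → run E
t=13: ready={E} → run E
t=14: (idle)

running at tick 4 = B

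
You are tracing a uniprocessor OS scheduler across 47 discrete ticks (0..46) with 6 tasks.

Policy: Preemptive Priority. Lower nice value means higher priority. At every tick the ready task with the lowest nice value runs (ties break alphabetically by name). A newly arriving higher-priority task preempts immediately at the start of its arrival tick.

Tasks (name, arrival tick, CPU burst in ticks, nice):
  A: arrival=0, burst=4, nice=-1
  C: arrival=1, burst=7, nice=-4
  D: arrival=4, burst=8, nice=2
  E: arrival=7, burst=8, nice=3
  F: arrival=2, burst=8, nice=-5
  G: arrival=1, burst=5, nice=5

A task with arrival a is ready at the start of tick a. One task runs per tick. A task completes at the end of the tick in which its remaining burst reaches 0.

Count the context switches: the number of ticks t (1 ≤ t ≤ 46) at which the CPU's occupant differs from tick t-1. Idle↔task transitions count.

t=0: ready={A} → run A
t=1: ready={A,C,G} → run C
t=2: ready={A,C,F,G} → run F
t=3: ready={A,C,F,G} → run F
t=4: ready={A,C,D,F,G} → run F
t=5: ready={A,C,D,F,G} → run F
t=6: ready={A,C,D,F,G} → run F
t=7: ready={A,C,D,E,F,G} → run F
t=8: ready={A,C,D,E,F,G} → run F
t=9: ready={A,C,D,E,F,G} → run F
t=10: ready={A,C,D,E,G} → run C
t=11: ready={A,C,D,E,G} → run C
t=12: ready={A,C,D,E,G} → run C
t=13: ready={A,C,D,E,G} → run C
t=14: ready={A,C,D,E,G} → run C
t=15: ready={A,C,D,E,G} → run C
t=16: ready={A,D,E,G} → run A
t=17: ready={A,D,E,G} → run A
t=18: ready={A,D,E,G} → run A
t=19: ready={D,E,G} → run D
t=20: ready={D,E,G} → run D
t=21: ready={D,E,G} → run D
t=22: ready={D,E,G} → run D
t=23: ready={D,E,G} → run D
t=24: ready={D,E,G} → run D
t=25: ready={D,E,G} → run D
t=26: ready={D,E,G} → run D
t=27: ready={E,G} → run E
t=28: ready={E,G} → run E
t=29: ready={E,G} → run E
t=30: ready={E,G} → run E
t=31: ready={E,G} → run E
t=32: ready={E,G} → run E
t=33: ready={E,G} → run E
t=34: ready={E,G} → run E
t=35: ready={G} → run G
t=36: ready={G} → run G
t=37: ready={G} → run G
t=38: ready={G} → run G
t=39: ready={G} → run G
t=40: (idle)
t=41: (idle)
t=42: (idle)
t=43: (idle)
t=44: (idle)
t=45: (idle)
t=46: (idle)

context switches = 8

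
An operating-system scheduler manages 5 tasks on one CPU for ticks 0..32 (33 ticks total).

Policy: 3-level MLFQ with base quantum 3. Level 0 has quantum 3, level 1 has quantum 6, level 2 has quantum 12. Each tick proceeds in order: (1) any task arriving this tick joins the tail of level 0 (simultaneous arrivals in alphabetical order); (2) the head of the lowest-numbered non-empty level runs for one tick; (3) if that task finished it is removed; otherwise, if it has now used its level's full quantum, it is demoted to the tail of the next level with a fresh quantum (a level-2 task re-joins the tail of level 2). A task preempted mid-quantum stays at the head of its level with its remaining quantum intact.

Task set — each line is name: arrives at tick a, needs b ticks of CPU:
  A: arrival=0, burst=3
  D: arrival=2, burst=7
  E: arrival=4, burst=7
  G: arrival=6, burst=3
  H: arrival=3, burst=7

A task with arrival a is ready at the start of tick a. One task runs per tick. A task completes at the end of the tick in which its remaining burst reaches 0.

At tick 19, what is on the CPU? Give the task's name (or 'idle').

t=0: L0/L1/L2 = A/-/- → run A
t=1: L0/L1/L2 = A/-/- → run A
t=2: L0/L1/L2 = AD/-/- → run A
t=3: L0/L1/L2 = DH/-/- → run D
t=4: L0/L1/L2 = DHE/-/- → run D
t=5: L0/L1/L2 = DHE/-/- → run D
t=6: L0/L1/L2 = HEG/D/- → run H
t=7: L0/L1/L2 = HEG/D/- → run H
t=8: L0/L1/L2 = HEG/D/- → run H
t=9: L0/L1/L2 = EG/DH/- → run E
t=10: L0/L1/L2 = EG/DH/- → run E
t=11: L0/L1/L2 = EG/DH/- → run E
t=12: L0/L1/L2 = G/DHE/- → run G
t=13: L0/L1/L2 = G/DHE/- → run G
t=14: L0/L1/L2 = G/DHE/- → run G
t=15: L0/L1/L2 = -/DHE/- → run D
t=16: L0/L1/L2 = -/DHE/- → run D
t=17: L0/L1/L2 = -/DHE/- → run D
t=18: L0/L1/L2 = -/DHE/- → run D
t=19: L0/L1/L2 = -/HE/- → run H
t=20: L0/L1/L2 = -/HE/- → run H
t=21: L0/L1/L2 = -/HE/- → run H
t=22: L0/L1/L2 = -/HE/- → run H
t=23: L0/L1/L2 = -/E/- → run E
t=24: L0/L1/L2 = -/E/- → run E
t=25: L0/L1/L2 = -/E/- → run E
t=26: L0/L1/L2 = -/E/- → run E
t=27: (idle)
t=28: (idle)
t=29: (idle)
t=30: (idle)
t=31: (idle)
t=32: (idle)

running at tick 19 = H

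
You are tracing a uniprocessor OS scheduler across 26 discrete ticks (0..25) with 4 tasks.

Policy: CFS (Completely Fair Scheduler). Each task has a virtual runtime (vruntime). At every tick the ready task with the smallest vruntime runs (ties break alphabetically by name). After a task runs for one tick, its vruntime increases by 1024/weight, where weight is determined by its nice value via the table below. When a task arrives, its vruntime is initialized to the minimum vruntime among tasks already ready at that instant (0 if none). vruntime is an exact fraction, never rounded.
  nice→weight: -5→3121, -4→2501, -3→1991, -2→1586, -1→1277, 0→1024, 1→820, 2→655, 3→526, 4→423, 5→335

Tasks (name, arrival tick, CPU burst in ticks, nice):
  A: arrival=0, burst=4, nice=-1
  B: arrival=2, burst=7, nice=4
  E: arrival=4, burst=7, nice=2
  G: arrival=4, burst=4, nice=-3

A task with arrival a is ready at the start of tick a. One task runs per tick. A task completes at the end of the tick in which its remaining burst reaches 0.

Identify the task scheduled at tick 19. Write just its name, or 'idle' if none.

t=0: vr[A=0] → run A
t=1: vr[A=1024/1277] → run A
t=2: vr[A=2048/1277 B=2048/1277] → run A
t=3: vr[A=3072/1277 B=2048/1277] → run B
t=4: vr[A=3072/1277 B=2173952/540171 E=3072/1277 G=3072/1277] → run A
t=5: vr[B=2173952/540171 E=3072/1277 G=3072/1277] → run E
t=6: vr[B=2173952/540171 E=3319808/836435 G=3072/1277] → run G
t=7: vr[B=2173952/540171 E=3319808/836435 G=7424000/2542507] → run G
t=8: vr[B=2173952/540171 E=3319808/836435 G=8731648/2542507] → run G
t=9: vr[B=2173952/540171 E=3319808/836435 G=10039296/2542507] → run G
t=10: vr[B=2173952/540171 E=3319808/836435] → run E
t=11: vr[B=2173952/540171 E=4627456/836435] → run B
t=12: vr[B=3481600/540171 E=4627456/836435] → run E
t=13: vr[B=3481600/540171 E=5935104/836435] → run B
t=14: vr[B=1596416/180057 E=5935104/836435] → run E
t=15: vr[B=1596416/180057 E=7242752/836435] → run E
t=16: vr[B=1596416/180057 E=1710080/167287] → run B
t=17: vr[B=6096896/540171 E=1710080/167287] → run E
t=18: vr[B=6096896/540171 E=9858048/836435] → run B
t=19: vr[B=7404544/540171 E=9858048/836435] → run E
t=20: vr[B=7404544/540171] → run B
t=21: vr[B=2904064/180057] → run B
t=22: (idle)
t=23: (idle)
t=24: (idle)
t=25: (idle)

running at tick 19 = E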